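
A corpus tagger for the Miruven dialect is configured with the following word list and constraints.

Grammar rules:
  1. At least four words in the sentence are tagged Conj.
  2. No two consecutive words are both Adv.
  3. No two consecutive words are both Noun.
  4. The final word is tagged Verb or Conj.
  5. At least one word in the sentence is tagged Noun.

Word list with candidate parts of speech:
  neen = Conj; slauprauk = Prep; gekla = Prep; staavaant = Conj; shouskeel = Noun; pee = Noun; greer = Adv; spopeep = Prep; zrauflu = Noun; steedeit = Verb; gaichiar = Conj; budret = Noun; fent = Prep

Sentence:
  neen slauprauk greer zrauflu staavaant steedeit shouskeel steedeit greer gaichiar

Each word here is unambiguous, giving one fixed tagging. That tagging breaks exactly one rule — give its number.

Fixed tagging: Conj Prep Adv Noun Conj Verb Noun Verb Adv Conj.
Applying the rules: R1 violated, R2 holds, R3 holds, R4 holds, R5 holds.
Only rule 1 fails.

1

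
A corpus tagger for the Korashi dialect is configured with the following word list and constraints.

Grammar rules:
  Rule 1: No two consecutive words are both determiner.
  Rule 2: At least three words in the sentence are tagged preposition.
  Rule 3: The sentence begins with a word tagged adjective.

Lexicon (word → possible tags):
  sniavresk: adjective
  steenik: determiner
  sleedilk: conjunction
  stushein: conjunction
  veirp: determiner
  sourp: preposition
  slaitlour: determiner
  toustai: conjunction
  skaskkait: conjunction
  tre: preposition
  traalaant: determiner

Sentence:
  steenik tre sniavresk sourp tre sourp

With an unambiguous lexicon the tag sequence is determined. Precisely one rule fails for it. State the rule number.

Fixed tagging: determiner preposition adjective preposition preposition preposition.
Checking each rule: R1 holds, R2 holds, R3 violated.
Only rule 3 fails.

3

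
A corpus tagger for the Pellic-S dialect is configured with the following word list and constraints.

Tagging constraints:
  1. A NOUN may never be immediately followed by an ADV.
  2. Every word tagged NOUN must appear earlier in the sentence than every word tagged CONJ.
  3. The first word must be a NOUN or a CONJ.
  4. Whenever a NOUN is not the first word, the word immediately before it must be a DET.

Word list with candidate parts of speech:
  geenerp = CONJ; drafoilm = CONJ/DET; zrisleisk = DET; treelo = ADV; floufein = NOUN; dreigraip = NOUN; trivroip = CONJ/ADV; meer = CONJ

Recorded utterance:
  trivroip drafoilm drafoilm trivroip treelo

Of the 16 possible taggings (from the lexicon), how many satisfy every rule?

8

Candidates per position — 1:trivroip {CONJ,ADV}; 2:drafoilm {CONJ,DET}; 3:drafoilm {CONJ,DET}; 4:trivroip {CONJ,ADV}; 5:treelo {ADV}.
There are 16 candidate sequences in total.
Checking each against the rules leaves 8 sequences.
Count = 8.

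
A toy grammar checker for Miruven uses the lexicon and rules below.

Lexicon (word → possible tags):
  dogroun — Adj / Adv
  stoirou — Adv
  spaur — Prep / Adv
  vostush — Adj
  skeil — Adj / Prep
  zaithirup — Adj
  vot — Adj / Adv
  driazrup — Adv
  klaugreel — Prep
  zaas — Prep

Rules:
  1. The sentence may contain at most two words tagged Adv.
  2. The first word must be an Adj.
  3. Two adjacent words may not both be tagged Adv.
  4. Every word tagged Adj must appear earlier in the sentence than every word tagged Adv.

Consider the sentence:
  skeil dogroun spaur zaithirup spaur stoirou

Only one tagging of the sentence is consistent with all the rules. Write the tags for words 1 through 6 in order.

Adj Adj Prep Adj Prep Adv

Candidates per position — 1:skeil {Adj,Prep}; 2:dogroun {Adj,Adv}; 3:spaur {Prep,Adv}; 4:zaithirup {Adj}; 5:spaur {Prep,Adv}; 6:stoirou {Adv}.
At position 1, choosing Prep makes rule 2 impossible to satisfy; hence Adj.
At position 2, choosing Adv makes rule 4 impossible to satisfy; hence Adj.
At position 3, choosing Adv makes rule 4 impossible to satisfy; hence Prep.
At position 5, choosing Adv makes rule 3 impossible to satisfy; hence Prep.
So the tagging must be: Adj Adj Prep Adj Prep Adv.
Verifying each rule — rule 1 ok; rule 2 ok; rule 3 ok; rule 4 ok.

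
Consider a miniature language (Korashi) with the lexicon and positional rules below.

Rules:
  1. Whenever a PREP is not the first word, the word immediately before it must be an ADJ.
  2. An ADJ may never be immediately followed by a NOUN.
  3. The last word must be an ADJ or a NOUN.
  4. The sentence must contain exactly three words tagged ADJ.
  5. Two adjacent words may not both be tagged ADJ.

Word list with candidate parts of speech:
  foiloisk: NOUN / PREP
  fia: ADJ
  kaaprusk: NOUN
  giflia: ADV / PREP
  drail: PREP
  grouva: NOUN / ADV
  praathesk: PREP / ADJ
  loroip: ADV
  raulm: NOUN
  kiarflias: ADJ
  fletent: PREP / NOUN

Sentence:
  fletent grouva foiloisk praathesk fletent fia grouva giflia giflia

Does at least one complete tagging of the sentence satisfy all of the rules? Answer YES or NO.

NO

Candidates per position — 1:fletent {PREP,NOUN}; 2:grouva {NOUN,ADV}; 3:foiloisk {NOUN,PREP}; 4:praathesk {PREP,ADJ}; 5:fletent {PREP,NOUN}; 6:fia {ADJ}; 7:grouva {NOUN,ADV}; 8:giflia {ADV,PREP}; 9:giflia {ADV,PREP}.
Rule 3 cannot be satisfied by any choice of tags from the lexicon.
So there is no consistent tagging.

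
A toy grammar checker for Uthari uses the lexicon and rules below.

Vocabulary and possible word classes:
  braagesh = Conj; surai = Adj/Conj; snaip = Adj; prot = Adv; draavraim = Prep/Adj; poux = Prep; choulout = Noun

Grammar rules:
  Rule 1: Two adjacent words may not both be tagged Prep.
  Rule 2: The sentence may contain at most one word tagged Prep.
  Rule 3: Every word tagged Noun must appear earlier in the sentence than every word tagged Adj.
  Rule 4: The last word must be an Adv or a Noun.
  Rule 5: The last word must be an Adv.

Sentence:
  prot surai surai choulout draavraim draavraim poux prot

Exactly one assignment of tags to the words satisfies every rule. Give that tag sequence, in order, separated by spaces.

Candidates per position — 1:prot {Adv}; 2:surai {Adj,Conj}; 3:surai {Adj,Conj}; 4:choulout {Noun}; 5:draavraim {Prep,Adj}; 6:draavraim {Prep,Adj}; 7:poux {Prep}; 8:prot {Adv}.
If word 2 were Adj, no tagging could satisfy rule 3; so word 2 is Conj.
If word 3 were Adj, no tagging could satisfy rule 3; so word 3 is Conj.
If word 5 were Prep, no tagging could satisfy rule 2; so word 5 is Adj.
If word 6 were Prep, no tagging could satisfy rule 1; so word 6 is Adj.
The only consistent sequence is: Adv Conj Conj Noun Adj Adj Prep Adv.
Verifying each rule — rule 1 holds; rule 2 holds; rule 3 holds; rule 4 holds; rule 5 holds.

Adv Conj Conj Noun Adj Adj Prep Adv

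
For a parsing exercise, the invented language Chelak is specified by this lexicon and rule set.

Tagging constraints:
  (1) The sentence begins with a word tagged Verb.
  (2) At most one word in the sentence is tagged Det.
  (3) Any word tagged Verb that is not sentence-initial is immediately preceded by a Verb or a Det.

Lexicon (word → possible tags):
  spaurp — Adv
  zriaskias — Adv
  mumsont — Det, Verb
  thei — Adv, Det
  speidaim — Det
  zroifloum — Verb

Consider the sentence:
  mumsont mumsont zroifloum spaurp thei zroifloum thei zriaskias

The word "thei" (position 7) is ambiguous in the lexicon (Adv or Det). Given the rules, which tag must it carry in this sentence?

Adv

Candidates per position — 1:mumsont {Det,Verb}; 2:mumsont {Det,Verb}; 3:zroifloum {Verb}; 4:spaurp {Adv}; 5:thei {Adv,Det}; 6:zroifloum {Verb}; 7:thei {Adv,Det}; 8:zriaskias {Adv}.
Position 1: Det is ruled out by rule 1; that leaves Verb.
Position 5: Adv is ruled out by rule 3; that leaves Det.
Position 7: Det is ruled out by rule 2; that leaves Adv.
Position 2: Det is ruled out by rule 2; that leaves Verb.
The only consistent sequence is: Verb Verb Verb Adv Det Verb Adv Adv.
Check: rule 1 ok; rule 2 ok; rule 3 ok.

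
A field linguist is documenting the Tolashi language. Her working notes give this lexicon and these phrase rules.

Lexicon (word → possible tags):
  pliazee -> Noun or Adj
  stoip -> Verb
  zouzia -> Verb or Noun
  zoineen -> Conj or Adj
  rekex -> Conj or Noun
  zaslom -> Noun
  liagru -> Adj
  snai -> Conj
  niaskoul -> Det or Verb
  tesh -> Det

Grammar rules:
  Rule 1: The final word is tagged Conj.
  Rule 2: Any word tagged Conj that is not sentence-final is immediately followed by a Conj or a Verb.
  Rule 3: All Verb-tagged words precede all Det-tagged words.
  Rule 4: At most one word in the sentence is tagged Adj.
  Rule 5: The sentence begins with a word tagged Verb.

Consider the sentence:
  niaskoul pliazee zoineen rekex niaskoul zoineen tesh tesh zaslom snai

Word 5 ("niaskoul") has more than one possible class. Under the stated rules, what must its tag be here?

Verb

Candidates per position — 1:niaskoul {Det,Verb}; 2:pliazee {Noun,Adj}; 3:zoineen {Conj,Adj}; 4:rekex {Conj,Noun}; 5:niaskoul {Det,Verb}; 6:zoineen {Conj,Adj}; 7:tesh {Det}; 8:tesh {Det}; 9:zaslom {Noun}; 10:snai {Conj}.
Word 1 cannot be Det — rule 5 would then fail for every completion. It is Verb.
Word 6 cannot be Conj — rule 2 would then fail for every completion. It is Adj.
Word 2 cannot be Adj — rule 4 would then fail for every completion. It is Noun.
Word 3 cannot be Adj — rule 4 would then fail for every completion. It is Conj.
Word 4 cannot be Noun — rule 2 would then fail for every completion. It is Conj.
Word 5 cannot be Det — rule 2 would then fail for every completion. It is Verb.
The only consistent sequence is: Verb Noun Conj Conj Verb Adj Det Det Noun Conj.
Checking: rule 1 ok; rule 2 ok; rule 3 ok; rule 4 ok; rule 5 ok.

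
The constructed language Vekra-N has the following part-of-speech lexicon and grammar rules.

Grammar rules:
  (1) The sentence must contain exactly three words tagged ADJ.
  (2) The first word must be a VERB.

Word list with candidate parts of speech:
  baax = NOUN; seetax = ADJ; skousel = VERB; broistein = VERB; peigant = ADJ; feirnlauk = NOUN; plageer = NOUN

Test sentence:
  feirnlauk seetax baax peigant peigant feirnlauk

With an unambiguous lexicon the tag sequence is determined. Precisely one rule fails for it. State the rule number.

Fixed tagging: NOUN ADJ NOUN ADJ ADJ NOUN.
Checking each rule: R1 ok, R2 fails.
Only rule 2 fails.

2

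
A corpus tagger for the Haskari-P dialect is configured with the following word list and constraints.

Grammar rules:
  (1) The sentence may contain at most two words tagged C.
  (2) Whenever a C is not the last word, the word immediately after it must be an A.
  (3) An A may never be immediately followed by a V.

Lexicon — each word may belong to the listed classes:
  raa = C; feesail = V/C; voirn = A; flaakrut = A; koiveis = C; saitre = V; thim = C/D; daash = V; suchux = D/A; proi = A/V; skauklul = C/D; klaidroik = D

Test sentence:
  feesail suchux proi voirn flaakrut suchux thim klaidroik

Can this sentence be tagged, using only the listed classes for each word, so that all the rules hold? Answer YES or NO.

Candidates per position — 1:feesail {V,C}; 2:suchux {D,A}; 3:proi {A,V}; 4:voirn {A}; 5:flaakrut {A}; 6:suchux {D,A}; 7:thim {C,D}; 8:klaidroik {D}.
One satisfying assignment: V A A A A A D D.
Check: rule 1 satisfied; rule 2 satisfied; rule 3 satisfied.

YES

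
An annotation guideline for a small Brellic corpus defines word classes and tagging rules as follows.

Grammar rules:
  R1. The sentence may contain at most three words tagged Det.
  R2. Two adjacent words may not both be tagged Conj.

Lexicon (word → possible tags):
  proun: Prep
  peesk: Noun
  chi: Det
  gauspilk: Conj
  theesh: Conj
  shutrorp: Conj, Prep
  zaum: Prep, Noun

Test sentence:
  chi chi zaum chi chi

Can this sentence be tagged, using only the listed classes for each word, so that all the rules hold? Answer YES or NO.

Candidates per position — 1:chi {Det}; 2:chi {Det}; 3:zaum {Prep,Noun}; 4:chi {Det}; 5:chi {Det}.
Rule 1 cannot be satisfied by any choice of tags from the lexicon.
So there is no consistent tagging.

NO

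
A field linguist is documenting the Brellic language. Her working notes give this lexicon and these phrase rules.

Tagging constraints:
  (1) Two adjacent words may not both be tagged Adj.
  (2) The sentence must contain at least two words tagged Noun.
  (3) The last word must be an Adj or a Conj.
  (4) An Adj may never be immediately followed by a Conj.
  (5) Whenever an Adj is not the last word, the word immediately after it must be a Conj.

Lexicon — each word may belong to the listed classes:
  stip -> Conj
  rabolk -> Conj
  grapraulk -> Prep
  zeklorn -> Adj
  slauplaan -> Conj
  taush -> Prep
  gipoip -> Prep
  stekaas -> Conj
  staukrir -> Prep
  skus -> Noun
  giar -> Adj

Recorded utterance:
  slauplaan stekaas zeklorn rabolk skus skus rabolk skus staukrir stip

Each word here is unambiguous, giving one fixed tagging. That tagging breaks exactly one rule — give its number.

Fixed tagging: Conj Conj Adj Conj Noun Noun Conj Noun Prep Conj.
Applying the rules: R1 holds, R2 holds, R3 holds, R4 violated, R5 holds.
Only rule 4 fails.

4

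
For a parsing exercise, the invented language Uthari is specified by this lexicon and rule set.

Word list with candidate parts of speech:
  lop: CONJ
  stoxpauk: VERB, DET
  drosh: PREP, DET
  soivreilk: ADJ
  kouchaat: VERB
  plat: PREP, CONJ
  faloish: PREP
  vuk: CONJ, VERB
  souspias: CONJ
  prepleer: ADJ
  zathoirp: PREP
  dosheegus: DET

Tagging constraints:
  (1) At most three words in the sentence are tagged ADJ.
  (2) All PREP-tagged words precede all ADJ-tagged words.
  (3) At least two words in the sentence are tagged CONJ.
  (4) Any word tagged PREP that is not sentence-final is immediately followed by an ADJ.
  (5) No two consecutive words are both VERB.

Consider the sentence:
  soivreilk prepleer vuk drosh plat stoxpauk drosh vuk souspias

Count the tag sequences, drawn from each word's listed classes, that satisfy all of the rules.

Candidates per position — 1:soivreilk {ADJ}; 2:prepleer {ADJ}; 3:vuk {CONJ,VERB}; 4:drosh {PREP,DET}; 5:plat {PREP,CONJ}; 6:stoxpauk {VERB,DET}; 7:drosh {PREP,DET}; 8:vuk {CONJ,VERB}; 9:souspias {CONJ}.
There are 64 candidate sequences in total.
Checking each against the rules leaves 8 sequences.
Count = 8.

8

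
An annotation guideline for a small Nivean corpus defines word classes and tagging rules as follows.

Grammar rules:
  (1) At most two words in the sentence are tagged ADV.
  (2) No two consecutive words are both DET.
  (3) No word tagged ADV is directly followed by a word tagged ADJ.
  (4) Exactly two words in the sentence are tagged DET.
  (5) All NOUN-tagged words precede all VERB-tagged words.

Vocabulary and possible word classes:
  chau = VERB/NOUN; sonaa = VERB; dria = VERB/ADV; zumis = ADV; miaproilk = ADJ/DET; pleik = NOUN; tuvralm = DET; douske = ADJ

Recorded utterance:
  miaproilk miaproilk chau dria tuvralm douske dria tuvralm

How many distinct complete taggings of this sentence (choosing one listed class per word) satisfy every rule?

Candidates per position — 1:miaproilk {ADJ,DET}; 2:miaproilk {ADJ,DET}; 3:chau {VERB,NOUN}; 4:dria {VERB,ADV}; 5:tuvralm {DET}; 6:douske {ADJ}; 7:dria {VERB,ADV}; 8:tuvralm {DET}.
There are 32 candidate sequences in total.
Checking each against the rules leaves 8 sequences.
Count = 8.

8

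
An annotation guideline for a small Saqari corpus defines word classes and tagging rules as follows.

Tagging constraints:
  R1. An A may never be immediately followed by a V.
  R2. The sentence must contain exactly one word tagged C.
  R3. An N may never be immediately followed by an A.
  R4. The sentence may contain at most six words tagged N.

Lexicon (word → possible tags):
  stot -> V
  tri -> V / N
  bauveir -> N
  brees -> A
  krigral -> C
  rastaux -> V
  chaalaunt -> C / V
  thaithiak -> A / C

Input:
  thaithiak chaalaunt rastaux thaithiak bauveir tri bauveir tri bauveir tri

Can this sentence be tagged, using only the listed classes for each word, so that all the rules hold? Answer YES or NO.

Candidates per position — 1:thaithiak {A,C}; 2:chaalaunt {C,V}; 3:rastaux {V}; 4:thaithiak {A,C}; 5:bauveir {N}; 6:tri {V,N}; 7:bauveir {N}; 8:tri {V,N}; 9:bauveir {N}; 10:tri {V,N}.
One satisfying assignment: C V V A N V N V N N.
Check: rule 1 satisfied; rule 2 satisfied; rule 3 satisfied; rule 4 satisfied.

YES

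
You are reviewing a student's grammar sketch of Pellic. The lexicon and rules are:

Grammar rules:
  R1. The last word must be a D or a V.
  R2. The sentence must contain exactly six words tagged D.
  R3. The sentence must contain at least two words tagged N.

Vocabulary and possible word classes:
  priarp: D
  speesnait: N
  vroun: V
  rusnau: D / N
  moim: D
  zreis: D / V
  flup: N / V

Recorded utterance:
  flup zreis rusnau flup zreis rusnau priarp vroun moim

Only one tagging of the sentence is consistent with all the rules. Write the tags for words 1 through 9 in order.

N D D N D D D V D

Candidates per position — 1:flup {N,V}; 2:zreis {D,V}; 3:rusnau {D,N}; 4:flup {N,V}; 5:zreis {D,V}; 6:rusnau {D,N}; 7:priarp {D}; 8:vroun {V}; 9:moim {D}.
Word 2 cannot be V — rule 2 would then fail for every completion. It is D.
Word 3 cannot be N — rule 2 would then fail for every completion. It is D.
Word 5 cannot be V — rule 2 would then fail for every completion. It is D.
Word 6 cannot be N — rule 2 would then fail for every completion. It is D.
Word 1 cannot be V — rule 3 would then fail for every completion. It is N.
Word 4 cannot be V — rule 3 would then fail for every completion. It is N.
The unique satisfying tagging is: N D D N D D D V D.
Check: rule 1 satisfied; rule 2 satisfied; rule 3 satisfied.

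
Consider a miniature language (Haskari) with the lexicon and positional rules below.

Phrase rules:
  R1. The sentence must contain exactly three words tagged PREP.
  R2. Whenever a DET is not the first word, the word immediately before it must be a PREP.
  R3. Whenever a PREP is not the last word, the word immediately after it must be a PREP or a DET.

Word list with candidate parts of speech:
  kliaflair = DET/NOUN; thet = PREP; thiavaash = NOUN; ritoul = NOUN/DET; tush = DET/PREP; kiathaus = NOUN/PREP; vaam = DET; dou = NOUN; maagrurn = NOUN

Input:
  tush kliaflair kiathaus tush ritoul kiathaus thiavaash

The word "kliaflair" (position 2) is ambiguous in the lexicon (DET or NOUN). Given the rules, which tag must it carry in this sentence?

Candidates per position — 1:tush {DET,PREP}; 2:kliaflair {DET,NOUN}; 3:kiathaus {NOUN,PREP}; 4:tush {DET,PREP}; 5:ritoul {NOUN,DET}; 6:kiathaus {NOUN,PREP}; 7:thiavaash {NOUN}.
Word 6 cannot be PREP — rule 3 would then fail for every completion. It is NOUN.
Word 1 cannot be DET — rule 1 would then fail for every completion. It is PREP.
Word 2 cannot be NOUN — rule 3 would then fail for every completion. It is DET.
Word 3 cannot be NOUN — rule 1 would then fail for every completion. It is PREP.
Word 4 cannot be DET — rule 1 would then fail for every completion. It is PREP.
Word 5 cannot be NOUN — rule 3 would then fail for every completion. It is DET.
The unique satisfying tagging is: PREP DET PREP PREP DET NOUN NOUN.
Check: rule 1 ✓; rule 2 ✓; rule 3 ✓.

DET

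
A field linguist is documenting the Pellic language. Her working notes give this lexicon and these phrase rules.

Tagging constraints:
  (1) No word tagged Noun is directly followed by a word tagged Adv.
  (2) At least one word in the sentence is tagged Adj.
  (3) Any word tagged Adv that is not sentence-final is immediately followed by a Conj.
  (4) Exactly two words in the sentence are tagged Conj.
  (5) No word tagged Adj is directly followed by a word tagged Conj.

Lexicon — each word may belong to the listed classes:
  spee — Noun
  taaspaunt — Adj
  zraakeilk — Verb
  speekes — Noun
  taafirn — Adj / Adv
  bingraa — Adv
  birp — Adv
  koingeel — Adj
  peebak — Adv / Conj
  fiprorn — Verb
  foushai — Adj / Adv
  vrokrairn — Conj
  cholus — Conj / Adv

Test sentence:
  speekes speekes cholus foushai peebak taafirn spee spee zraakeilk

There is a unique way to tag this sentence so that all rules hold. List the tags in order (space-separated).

Candidates per position — 1:speekes {Noun}; 2:speekes {Noun}; 3:cholus {Conj,Adv}; 4:foushai {Adj,Adv}; 5:peebak {Adv,Conj}; 6:taafirn {Adj,Adv}; 7:spee {Noun}; 8:spee {Noun}; 9:zraakeilk {Verb}.
If word 3 were Adv, no tagging could satisfy rule 1; so word 3 is Conj.
If word 5 were Adv, no tagging could satisfy rule 3; so word 5 is Conj.
If word 6 were Adv, no tagging could satisfy rule 3; so word 6 is Adj.
If word 4 were Adj, no tagging could satisfy rule 5; so word 4 is Adv.
The only consistent sequence is: Noun Noun Conj Adv Conj Adj Noun Noun Verb.
Verifying each rule — rule 1 ✓; rule 2 ✓; rule 3 ✓; rule 4 ✓; rule 5 ✓.

Noun Noun Conj Adv Conj Adj Noun Noun Verb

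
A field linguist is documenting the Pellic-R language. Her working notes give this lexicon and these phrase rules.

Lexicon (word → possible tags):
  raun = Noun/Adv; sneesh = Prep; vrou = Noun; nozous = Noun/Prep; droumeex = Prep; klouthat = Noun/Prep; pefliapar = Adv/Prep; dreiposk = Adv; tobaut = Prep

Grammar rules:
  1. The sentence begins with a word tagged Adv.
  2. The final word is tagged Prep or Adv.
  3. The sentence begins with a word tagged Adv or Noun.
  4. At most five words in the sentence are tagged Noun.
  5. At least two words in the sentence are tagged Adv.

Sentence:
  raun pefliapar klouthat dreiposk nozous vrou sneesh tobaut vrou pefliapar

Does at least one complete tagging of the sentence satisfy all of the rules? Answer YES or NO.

YES

Candidates per position — 1:raun {Noun,Adv}; 2:pefliapar {Adv,Prep}; 3:klouthat {Noun,Prep}; 4:dreiposk {Adv}; 5:nozous {Noun,Prep}; 6:vrou {Noun}; 7:sneesh {Prep}; 8:tobaut {Prep}; 9:vrou {Noun}; 10:pefliapar {Adv,Prep}.
One satisfying assignment: Adv Prep Noun Adv Noun Noun Prep Prep Noun Prep.
Verifying each rule — rule 1 satisfied; rule 2 satisfied; rule 3 satisfied; rule 4 satisfied; rule 5 satisfied.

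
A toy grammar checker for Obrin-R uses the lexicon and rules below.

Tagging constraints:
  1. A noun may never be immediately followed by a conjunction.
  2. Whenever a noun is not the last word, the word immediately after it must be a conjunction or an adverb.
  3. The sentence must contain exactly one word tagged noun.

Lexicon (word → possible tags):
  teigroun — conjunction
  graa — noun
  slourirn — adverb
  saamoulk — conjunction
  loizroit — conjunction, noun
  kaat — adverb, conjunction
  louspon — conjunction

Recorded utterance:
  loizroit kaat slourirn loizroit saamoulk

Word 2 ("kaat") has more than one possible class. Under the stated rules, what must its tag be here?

adverb

Candidates per position — 1:loizroit {conjunction,noun}; 2:kaat {adverb,conjunction}; 3:slourirn {adverb}; 4:loizroit {conjunction,noun}; 5:saamoulk {conjunction}.
Word 4 cannot be noun — rule 1 would then fail for every completion. It is conjunction.
Word 1 cannot be conjunction — rule 3 would then fail for every completion. It is noun.
Word 2 cannot be conjunction — rule 1 would then fail for every completion. It is adverb.
The unique satisfying tagging is: noun adverb adverb conjunction conjunction.
Rule-by-rule: rule 1 ✓; rule 2 ✓; rule 3 ✓.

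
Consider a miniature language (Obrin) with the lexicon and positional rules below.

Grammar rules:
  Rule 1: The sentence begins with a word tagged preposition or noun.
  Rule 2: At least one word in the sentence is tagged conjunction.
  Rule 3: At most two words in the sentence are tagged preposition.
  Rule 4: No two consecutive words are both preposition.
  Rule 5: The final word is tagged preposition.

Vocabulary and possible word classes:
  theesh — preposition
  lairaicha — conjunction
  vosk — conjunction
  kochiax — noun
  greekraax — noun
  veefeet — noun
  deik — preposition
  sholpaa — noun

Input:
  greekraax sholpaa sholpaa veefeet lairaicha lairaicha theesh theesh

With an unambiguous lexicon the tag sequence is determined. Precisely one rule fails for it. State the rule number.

4

Fixed tagging: noun noun noun noun conjunction conjunction preposition preposition.
Checking each rule: R1 ✓, R2 ✓, R3 ✓, R4 ✗, R5 ✓.
Only rule 4 fails.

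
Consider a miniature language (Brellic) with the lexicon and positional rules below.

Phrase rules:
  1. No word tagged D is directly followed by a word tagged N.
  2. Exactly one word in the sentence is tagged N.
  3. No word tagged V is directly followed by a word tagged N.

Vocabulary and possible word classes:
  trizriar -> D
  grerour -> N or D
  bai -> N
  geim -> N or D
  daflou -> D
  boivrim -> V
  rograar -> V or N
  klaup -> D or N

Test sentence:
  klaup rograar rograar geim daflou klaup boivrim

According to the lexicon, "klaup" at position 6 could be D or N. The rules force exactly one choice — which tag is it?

D

Candidates per position — 1:klaup {D,N}; 2:rograar {V,N}; 3:rograar {V,N}; 4:geim {N,D}; 5:daflou {D}; 6:klaup {D,N}; 7:boivrim {V}.
Position 6: N is ruled out by rule 1; that leaves D.
The remaining ambiguous positions (1, 2, 3, 4) are resolved jointly — only one combination satisfies every rule.
The unique satisfying tagging is: N V V D D D V.
Checking: rule 1 ✓; rule 2 ✓; rule 3 ✓.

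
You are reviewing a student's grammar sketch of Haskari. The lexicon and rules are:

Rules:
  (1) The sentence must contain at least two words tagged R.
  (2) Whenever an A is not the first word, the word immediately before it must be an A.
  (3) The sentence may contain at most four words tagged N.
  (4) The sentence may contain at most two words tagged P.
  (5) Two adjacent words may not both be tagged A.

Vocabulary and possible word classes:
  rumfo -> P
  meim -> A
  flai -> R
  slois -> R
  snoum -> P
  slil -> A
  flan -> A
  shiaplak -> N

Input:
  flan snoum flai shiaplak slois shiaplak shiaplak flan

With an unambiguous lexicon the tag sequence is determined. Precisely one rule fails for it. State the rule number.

Fixed tagging: A P R N R N N A.
Rule check: R1 holds, R2 violated, R3 holds, R4 holds, R5 holds.
Only rule 2 fails.

2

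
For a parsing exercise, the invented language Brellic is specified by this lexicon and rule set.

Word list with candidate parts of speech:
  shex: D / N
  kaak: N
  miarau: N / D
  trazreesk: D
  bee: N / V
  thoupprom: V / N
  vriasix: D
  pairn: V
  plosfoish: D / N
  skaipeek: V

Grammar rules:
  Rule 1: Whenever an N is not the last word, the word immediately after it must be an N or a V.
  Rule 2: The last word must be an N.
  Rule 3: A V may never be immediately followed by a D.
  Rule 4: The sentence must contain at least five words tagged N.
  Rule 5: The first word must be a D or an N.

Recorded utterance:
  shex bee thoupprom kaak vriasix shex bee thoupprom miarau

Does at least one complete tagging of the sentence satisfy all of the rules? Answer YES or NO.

Candidates per position — 1:shex {D,N}; 2:bee {N,V}; 3:thoupprom {V,N}; 4:kaak {N}; 5:vriasix {D}; 6:shex {D,N}; 7:bee {N,V}; 8:thoupprom {V,N}; 9:miarau {N,D}.
Rule 1 cannot be satisfied by any choice of tags from the lexicon.
So there is no consistent tagging.

NO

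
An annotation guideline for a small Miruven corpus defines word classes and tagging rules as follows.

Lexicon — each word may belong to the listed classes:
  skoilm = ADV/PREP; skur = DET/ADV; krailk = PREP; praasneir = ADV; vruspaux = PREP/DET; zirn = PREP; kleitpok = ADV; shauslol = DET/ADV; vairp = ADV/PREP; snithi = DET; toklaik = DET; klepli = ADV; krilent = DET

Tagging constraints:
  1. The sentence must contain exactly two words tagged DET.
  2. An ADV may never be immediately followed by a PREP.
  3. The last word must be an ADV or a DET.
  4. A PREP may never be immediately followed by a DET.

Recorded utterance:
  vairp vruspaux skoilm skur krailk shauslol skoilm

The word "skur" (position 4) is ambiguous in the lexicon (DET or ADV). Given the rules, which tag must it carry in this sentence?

DET

Candidates per position — 1:vairp {ADV,PREP}; 2:vruspaux {PREP,DET}; 3:skoilm {ADV,PREP}; 4:skur {DET,ADV}; 5:krailk {PREP}; 6:shauslol {DET,ADV}; 7:skoilm {ADV,PREP}.
If word 4 were ADV, no tagging could satisfy rule 2; so word 4 is DET.
If word 6 were DET, no tagging could satisfy rule 4; so word 6 is ADV.
If word 7 were PREP, no tagging could satisfy rule 2; so word 7 is ADV.
If word 2 were PREP, no tagging could satisfy rule 1; so word 2 is DET.
If word 3 were PREP, no tagging could satisfy rule 4; so word 3 is ADV.
If word 1 were PREP, no tagging could satisfy rule 4; so word 1 is ADV.
The only consistent sequence is: ADV DET ADV DET PREP ADV ADV.
Rule-by-rule: rule 1 ok; rule 2 ok; rule 3 ok; rule 4 ok.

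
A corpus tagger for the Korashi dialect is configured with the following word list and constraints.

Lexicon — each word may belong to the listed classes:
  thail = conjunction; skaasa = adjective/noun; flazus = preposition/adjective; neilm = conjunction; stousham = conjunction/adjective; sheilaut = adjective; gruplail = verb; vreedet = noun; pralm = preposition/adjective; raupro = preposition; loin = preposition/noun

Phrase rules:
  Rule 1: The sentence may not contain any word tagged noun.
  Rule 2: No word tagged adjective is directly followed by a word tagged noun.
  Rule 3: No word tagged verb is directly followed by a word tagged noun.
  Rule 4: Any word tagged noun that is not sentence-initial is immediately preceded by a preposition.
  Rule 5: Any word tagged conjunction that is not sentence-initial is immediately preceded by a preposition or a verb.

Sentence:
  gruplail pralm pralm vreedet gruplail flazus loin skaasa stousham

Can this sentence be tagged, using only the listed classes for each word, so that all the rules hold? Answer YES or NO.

NO

Candidates per position — 1:gruplail {verb}; 2:pralm {preposition,adjective}; 3:pralm {preposition,adjective}; 4:vreedet {noun}; 5:gruplail {verb}; 6:flazus {preposition,adjective}; 7:loin {preposition,noun}; 8:skaasa {adjective,noun}; 9:stousham {conjunction,adjective}.
Rule 1 cannot be satisfied by any choice of tags from the lexicon.
So there is no consistent tagging.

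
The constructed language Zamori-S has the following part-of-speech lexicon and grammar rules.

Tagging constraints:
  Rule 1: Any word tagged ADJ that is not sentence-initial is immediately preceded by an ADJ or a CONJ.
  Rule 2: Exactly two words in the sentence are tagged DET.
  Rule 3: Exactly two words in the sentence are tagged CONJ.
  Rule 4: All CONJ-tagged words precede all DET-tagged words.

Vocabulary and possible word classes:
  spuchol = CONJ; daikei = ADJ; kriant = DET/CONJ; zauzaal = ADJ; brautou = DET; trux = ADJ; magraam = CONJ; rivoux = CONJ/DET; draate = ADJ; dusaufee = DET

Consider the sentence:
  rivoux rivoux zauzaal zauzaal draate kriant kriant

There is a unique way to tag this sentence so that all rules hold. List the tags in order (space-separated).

Candidates per position — 1:rivoux {CONJ,DET}; 2:rivoux {CONJ,DET}; 3:zauzaal {ADJ}; 4:zauzaal {ADJ}; 5:draate {ADJ}; 6:kriant {DET,CONJ}; 7:kriant {DET,CONJ}.
If word 2 were DET, no tagging could satisfy rule 1; so word 2 is CONJ.
If word 1 were DET, no tagging could satisfy rule 4; so word 1 is CONJ.
If word 6 were CONJ, no tagging could satisfy rule 2; so word 6 is DET.
If word 7 were CONJ, no tagging could satisfy rule 2; so word 7 is DET.
The unique satisfying tagging is: CONJ CONJ ADJ ADJ ADJ DET DET.
Rule-by-rule: rule 1 satisfied; rule 2 satisfied; rule 3 satisfied; rule 4 satisfied.

CONJ CONJ ADJ ADJ ADJ DET DET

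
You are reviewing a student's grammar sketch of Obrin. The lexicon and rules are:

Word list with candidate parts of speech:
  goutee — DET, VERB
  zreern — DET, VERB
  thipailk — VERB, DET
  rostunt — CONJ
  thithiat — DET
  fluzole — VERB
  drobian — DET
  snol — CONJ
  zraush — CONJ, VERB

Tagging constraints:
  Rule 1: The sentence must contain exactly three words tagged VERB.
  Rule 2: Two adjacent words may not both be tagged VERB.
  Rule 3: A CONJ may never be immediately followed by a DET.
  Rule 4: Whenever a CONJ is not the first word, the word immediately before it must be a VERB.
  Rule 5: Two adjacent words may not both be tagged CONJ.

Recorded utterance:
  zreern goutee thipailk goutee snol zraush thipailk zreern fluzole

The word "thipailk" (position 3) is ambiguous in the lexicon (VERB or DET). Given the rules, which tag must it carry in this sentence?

DET

Candidates per position — 1:zreern {DET,VERB}; 2:goutee {DET,VERB}; 3:thipailk {VERB,DET}; 4:goutee {DET,VERB}; 5:snol {CONJ}; 6:zraush {CONJ,VERB}; 7:thipailk {VERB,DET}; 8:zreern {DET,VERB}; 9:fluzole {VERB}.
Position 4: tagging it DET would leave rule 4 unsatisfiable, so it must be VERB.
Position 6: tagging it CONJ would leave rule 4 unsatisfiable, so it must be VERB.
Position 7: tagging it VERB would leave rule 1 unsatisfiable, so it must be DET.
Position 8: tagging it VERB would leave rule 1 unsatisfiable, so it must be DET.
Position 1: tagging it VERB would leave rule 1 unsatisfiable, so it must be DET.
Position 2: tagging it VERB would leave rule 1 unsatisfiable, so it must be DET.
Position 3: tagging it VERB would leave rule 1 unsatisfiable, so it must be DET.
That leaves exactly one tagging: DET DET DET VERB CONJ VERB DET DET VERB.
Check: rule 1 ok; rule 2 ok; rule 3 ok; rule 4 ok; rule 5 ok.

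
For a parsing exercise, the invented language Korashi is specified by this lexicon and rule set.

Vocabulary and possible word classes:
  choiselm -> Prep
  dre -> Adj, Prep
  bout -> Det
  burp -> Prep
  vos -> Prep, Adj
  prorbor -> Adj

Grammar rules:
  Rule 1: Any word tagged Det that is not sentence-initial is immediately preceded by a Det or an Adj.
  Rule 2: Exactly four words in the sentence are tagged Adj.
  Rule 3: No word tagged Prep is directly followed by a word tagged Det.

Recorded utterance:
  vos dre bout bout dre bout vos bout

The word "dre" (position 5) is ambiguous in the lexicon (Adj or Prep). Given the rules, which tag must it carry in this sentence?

Candidates per position — 1:vos {Prep,Adj}; 2:dre {Adj,Prep}; 3:bout {Det}; 4:bout {Det}; 5:dre {Adj,Prep}; 6:bout {Det}; 7:vos {Prep,Adj}; 8:bout {Det}.
If word 1 were Prep, no tagging could satisfy rule 2; so word 1 is Adj.
If word 2 were Prep, no tagging could satisfy rule 1; so word 2 is Adj.
If word 5 were Prep, no tagging could satisfy rule 1; so word 5 is Adj.
If word 7 were Prep, no tagging could satisfy rule 1; so word 7 is Adj.
That leaves exactly one tagging: Adj Adj Det Det Adj Det Adj Det.
Check: rule 1 satisfied; rule 2 satisfied; rule 3 satisfied.

Adj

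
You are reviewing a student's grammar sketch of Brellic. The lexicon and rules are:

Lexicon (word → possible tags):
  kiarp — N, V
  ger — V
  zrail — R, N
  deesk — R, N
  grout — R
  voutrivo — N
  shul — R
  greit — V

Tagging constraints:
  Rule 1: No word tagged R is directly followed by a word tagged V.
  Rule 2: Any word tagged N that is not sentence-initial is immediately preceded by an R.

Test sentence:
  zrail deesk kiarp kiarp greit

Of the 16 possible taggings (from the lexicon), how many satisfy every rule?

3

Candidates per position — 1:zrail {R,N}; 2:deesk {R,N}; 3:kiarp {N,V}; 4:kiarp {N,V}; 5:greit {V}.
There are 16 candidate sequences in total.
The sequences that satisfy every rule: R R N V V; R N V V V; N R N V V.
Count = 3.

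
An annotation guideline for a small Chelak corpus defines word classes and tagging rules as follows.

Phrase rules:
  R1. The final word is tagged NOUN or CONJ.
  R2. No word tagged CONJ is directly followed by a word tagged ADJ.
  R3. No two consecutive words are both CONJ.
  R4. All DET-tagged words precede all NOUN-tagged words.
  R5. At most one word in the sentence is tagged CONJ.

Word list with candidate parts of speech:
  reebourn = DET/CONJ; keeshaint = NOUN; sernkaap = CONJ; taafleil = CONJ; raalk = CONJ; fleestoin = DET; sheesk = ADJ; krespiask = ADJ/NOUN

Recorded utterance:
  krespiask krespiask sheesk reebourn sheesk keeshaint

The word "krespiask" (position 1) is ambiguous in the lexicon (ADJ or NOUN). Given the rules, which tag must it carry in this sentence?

Candidates per position — 1:krespiask {ADJ,NOUN}; 2:krespiask {ADJ,NOUN}; 3:sheesk {ADJ}; 4:reebourn {DET,CONJ}; 5:sheesk {ADJ}; 6:keeshaint {NOUN}.
At position 4, choosing CONJ makes rule 2 impossible to satisfy; hence DET.
At position 1, choosing NOUN makes rule 4 impossible to satisfy; hence ADJ.
At position 2, choosing NOUN makes rule 4 impossible to satisfy; hence ADJ.
That leaves exactly one tagging: ADJ ADJ ADJ DET ADJ NOUN.
Rule-by-rule: rule 1 satisfied; rule 2 satisfied; rule 3 satisfied; rule 4 satisfied; rule 5 satisfied.

ADJ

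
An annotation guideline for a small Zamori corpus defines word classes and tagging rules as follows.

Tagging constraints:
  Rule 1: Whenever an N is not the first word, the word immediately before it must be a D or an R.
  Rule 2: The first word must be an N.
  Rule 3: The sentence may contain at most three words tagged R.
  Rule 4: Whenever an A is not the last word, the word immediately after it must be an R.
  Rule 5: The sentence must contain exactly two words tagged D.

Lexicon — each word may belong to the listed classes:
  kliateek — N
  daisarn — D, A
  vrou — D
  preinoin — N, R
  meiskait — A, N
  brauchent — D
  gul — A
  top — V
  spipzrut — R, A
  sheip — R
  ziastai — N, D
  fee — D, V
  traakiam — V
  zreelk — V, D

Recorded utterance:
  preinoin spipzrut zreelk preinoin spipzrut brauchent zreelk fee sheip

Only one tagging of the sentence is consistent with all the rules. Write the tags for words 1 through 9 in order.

N R D N R D V V R

Candidates per position — 1:preinoin {N,R}; 2:spipzrut {R,A}; 3:zreelk {V,D}; 4:preinoin {N,R}; 5:spipzrut {R,A}; 6:brauchent {D}; 7:zreelk {V,D}; 8:fee {D,V}; 9:sheip {R}.
At position 1, choosing R makes rule 2 impossible to satisfy; hence N.
At position 2, choosing A makes rule 4 impossible to satisfy; hence R.
At position 5, choosing A makes rule 4 impossible to satisfy; hence R.
At position 4, choosing R makes rule 3 impossible to satisfy; hence N.
At position 3, choosing V makes rule 1 impossible to satisfy; hence D.
At position 7, choosing D makes rule 5 impossible to satisfy; hence V.
At position 8, choosing D makes rule 5 impossible to satisfy; hence V.
So the tagging must be: N R D N R D V V R.
Verifying each rule — rule 1 satisfied; rule 2 satisfied; rule 3 satisfied; rule 4 satisfied; rule 5 satisfied.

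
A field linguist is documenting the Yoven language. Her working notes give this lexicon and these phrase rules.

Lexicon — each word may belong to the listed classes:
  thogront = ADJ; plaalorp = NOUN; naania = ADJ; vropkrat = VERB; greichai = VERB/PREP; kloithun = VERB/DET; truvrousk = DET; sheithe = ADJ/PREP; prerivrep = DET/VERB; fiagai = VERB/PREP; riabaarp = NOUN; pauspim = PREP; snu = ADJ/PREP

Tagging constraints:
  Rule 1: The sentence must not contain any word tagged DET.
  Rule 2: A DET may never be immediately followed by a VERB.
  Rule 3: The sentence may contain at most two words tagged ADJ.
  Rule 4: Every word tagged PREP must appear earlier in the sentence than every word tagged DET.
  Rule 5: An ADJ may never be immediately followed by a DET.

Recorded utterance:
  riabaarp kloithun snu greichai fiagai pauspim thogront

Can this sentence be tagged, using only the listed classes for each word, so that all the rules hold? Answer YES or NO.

Candidates per position — 1:riabaarp {NOUN}; 2:kloithun {VERB,DET}; 3:snu {ADJ,PREP}; 4:greichai {VERB,PREP}; 5:fiagai {VERB,PREP}; 6:pauspim {PREP}; 7:thogront {ADJ}.
One satisfying assignment: NOUN VERB ADJ VERB PREP PREP ADJ.
Rule-by-rule: rule 1 ok; rule 2 ok; rule 3 ok; rule 4 ok; rule 5 ok.

YES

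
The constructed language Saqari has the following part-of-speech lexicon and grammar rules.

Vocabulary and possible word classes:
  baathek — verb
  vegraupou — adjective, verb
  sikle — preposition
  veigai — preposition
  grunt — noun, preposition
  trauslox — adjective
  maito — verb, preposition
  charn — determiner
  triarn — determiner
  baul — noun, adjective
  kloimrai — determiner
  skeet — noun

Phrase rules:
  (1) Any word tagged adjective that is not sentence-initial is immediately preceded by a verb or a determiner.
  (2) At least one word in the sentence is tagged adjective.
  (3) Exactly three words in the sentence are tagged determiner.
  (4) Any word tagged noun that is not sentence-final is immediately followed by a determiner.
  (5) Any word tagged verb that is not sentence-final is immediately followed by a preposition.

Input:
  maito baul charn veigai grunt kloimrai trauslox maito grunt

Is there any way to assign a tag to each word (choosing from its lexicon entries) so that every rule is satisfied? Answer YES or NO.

Candidates per position — 1:maito {verb,preposition}; 2:baul {noun,adjective}; 3:charn {determiner}; 4:veigai {preposition}; 5:grunt {noun,preposition}; 6:kloimrai {determiner}; 7:trauslox {adjective}; 8:maito {verb,preposition}; 9:grunt {noun,preposition}.
Rule 3 cannot be satisfied by any choice of tags from the lexicon.
So there is no consistent tagging.

NO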